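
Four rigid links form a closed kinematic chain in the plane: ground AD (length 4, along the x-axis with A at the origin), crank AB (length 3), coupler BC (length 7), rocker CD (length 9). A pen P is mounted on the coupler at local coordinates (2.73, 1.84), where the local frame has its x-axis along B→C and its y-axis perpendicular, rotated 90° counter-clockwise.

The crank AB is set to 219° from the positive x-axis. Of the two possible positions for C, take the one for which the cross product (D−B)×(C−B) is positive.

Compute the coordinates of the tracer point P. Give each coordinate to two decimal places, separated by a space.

-4.59 0.51

A=(0,0), D=(4.00,0)
B = A + 3.00·(cos219°, sin219°) = (-2.3314, -1.8880)
|BD| = 6.6069
circle(B,7.00) ∩ circle(D,9.00): a=0.8818, h=6.9442
  candidates: C₊=(-3.4708,5.0187) cross=45.880; C₋=(0.4979,-8.2907) cross=-45.880
  mode + wants cross > 0 → take C=(-3.4708,5.0187) (cross=45.880)
ex = (C−B)/|BC| = (-0.1628,0.9867); ey = (-0.9867,-0.1628)
P = B + 2.73·ex + 1.84·ey = (-4.5912,0.5061)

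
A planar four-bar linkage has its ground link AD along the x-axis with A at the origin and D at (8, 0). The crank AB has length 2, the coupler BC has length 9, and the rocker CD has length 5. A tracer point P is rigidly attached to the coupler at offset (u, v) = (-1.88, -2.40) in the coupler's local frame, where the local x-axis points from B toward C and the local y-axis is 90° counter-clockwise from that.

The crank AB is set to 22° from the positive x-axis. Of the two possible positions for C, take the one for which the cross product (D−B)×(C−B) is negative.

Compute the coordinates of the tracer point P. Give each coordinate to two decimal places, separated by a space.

A=(0,0), D=(8.00,0)
B = A + 2.00·(cos22°, sin22°) = (1.8544, 0.7492)
|BD| = 6.1911
circle(B,9.00) ∩ circle(D,5.00): a=7.6182, h=4.7920
  candidates: C₊=(9.9964,4.5841) cross=29.668; C₋=(8.8366,-4.9295) cross=-29.668
  mode - wants cross < 0 → take C=(8.8366,-4.9295) (cross=-29.668)
ex = (C−B)/|BC| = (0.7758,-0.6310); ey = (0.6310,0.7758)
P = B + -1.88·ex + -2.40·ey = (-1.1185,0.0735)

-1.12 0.07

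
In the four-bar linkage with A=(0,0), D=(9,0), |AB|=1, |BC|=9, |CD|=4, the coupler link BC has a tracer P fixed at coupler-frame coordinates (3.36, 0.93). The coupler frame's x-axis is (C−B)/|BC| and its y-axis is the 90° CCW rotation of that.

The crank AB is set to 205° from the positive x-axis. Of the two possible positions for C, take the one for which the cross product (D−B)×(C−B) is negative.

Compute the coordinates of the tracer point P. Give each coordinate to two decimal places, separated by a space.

A=(0,0), D=(9.00,0)
B = A + 1.00·(cos205°, sin205°) = (-0.9063, -0.4226)
|BD| = 9.9153
circle(B,9.00) ∩ circle(D,4.00): a=8.2354, h=3.6301
  candidates: C₊=(7.1669,3.5552) cross=35.994; C₋=(7.4764,-3.6984) cross=-35.994
  mode - wants cross < 0 → take C=(7.4764,-3.6984) (cross=-35.994)
ex = (C−B)/|BC| = (0.9314,-0.3640); ey = (0.3640,0.9314)
P = B + 3.36·ex + 0.93·ey = (2.5617,-0.7794)

2.56 -0.78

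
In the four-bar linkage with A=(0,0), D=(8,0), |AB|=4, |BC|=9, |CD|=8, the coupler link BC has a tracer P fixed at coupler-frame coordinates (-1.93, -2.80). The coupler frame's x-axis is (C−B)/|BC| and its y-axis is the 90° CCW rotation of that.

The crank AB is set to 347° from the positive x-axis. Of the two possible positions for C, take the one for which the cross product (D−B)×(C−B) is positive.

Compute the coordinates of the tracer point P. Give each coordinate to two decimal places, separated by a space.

A=(0,0), D=(8.00,0)
B = A + 4.00·(cos347°, sin347°) = (3.8975, -0.8998)
|BD| = 4.2000
circle(B,9.00) ∩ circle(D,8.00): a=4.1238, h=7.9996
  candidates: C₊=(6.2117,7.7976) cross=33.599; C₋=(9.6394,-7.8302) cross=-33.599
  mode + wants cross > 0 → take C=(6.2117,7.7976) (cross=33.599)
ex = (C−B)/|BC| = (0.2571,0.9664); ey = (-0.9664,0.2571)
P = B + -1.93·ex + -2.80·ey = (6.1071,-3.4849)

6.11 -3.48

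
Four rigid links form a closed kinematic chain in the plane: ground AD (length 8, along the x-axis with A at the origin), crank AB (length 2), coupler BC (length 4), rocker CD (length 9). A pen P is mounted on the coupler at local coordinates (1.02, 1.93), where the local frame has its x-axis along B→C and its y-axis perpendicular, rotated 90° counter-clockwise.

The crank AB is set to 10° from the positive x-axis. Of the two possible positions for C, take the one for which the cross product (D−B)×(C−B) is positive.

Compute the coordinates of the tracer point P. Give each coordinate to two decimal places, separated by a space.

-0.21 0.16

A=(0,0), D=(8.00,0)
B = A + 2.00·(cos10°, sin10°) = (1.9696, 0.3473)
|BD| = 6.0404
circle(B,4.00) ∩ circle(D,9.00): a=-2.3603, h=3.2294
  candidates: C₊=(-0.2011,3.7071) cross=19.507; C₋=(-0.5724,-2.7411) cross=-19.507
  mode + wants cross > 0 → take C=(-0.2011,3.7071) (cross=19.507)
ex = (C−B)/|BC| = (-0.5427,0.8399); ey = (-0.8399,-0.5427)
P = B + 1.02·ex + 1.93·ey = (-0.2050,0.1567)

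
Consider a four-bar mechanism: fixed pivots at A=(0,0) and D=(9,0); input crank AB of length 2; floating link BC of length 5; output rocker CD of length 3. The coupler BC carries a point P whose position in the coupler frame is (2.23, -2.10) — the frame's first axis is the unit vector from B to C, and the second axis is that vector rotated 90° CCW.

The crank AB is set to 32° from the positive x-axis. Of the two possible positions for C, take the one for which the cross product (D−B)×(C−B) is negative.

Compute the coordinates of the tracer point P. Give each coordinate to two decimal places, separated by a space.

A=(0,0), D=(9.00,0)
B = A + 2.00·(cos32°, sin32°) = (1.6961, 1.0598)
|BD| = 7.3804
circle(B,5.00) ∩ circle(D,3.00): a=4.7742, h=1.4858
  candidates: C₊=(6.6341,1.8446) cross=10.965; C₋=(6.2074,-1.0961) cross=-10.965
  mode - wants cross < 0 → take C=(6.2074,-1.0961) (cross=-10.965)
ex = (C−B)/|BC| = (0.9023,-0.4312); ey = (0.4312,0.9023)
P = B + 2.23·ex + -2.10·ey = (2.8026,-1.7965)

2.80 -1.80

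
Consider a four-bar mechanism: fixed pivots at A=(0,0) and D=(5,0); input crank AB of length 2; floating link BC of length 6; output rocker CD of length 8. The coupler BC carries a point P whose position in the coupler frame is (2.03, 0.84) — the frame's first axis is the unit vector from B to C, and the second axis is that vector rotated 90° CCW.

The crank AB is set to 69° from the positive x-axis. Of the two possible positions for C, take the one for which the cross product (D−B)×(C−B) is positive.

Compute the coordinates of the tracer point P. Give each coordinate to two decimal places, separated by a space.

0.52 4.05

A=(0,0), D=(5.00,0)
B = A + 2.00·(cos69°, sin69°) = (0.7167, 1.8672)
|BD| = 4.6725
circle(B,6.00) ∩ circle(D,8.00): a=-0.6600, h=5.9636
  candidates: C₊=(2.4948,7.5976) cross=27.865; C₋=(-2.2713,-3.3359) cross=-27.865
  mode + wants cross > 0 → take C=(2.4948,7.5976) (cross=27.865)
ex = (C−B)/|BC| = (0.2963,0.9551); ey = (-0.9551,0.2963)
P = B + 2.03·ex + 0.84·ey = (0.5161,4.0549)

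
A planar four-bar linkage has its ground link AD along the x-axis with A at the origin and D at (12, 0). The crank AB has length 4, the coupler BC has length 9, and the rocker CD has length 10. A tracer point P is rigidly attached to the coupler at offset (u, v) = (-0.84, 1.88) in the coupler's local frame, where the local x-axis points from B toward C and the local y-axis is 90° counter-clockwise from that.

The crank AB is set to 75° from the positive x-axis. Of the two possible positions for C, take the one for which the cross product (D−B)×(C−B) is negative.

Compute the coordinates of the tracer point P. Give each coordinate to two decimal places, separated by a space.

A=(0,0), D=(12.00,0)
B = A + 4.00·(cos75°, sin75°) = (1.0353, 3.8637)
|BD| = 11.6255
circle(B,9.00) ∩ circle(D,10.00): a=4.9956, h=7.4862
  candidates: C₊=(8.2349,9.2641) cross=87.032; C₋=(3.2589,-4.8573) cross=-87.032
  mode - wants cross < 0 → take C=(3.2589,-4.8573) (cross=-87.032)
ex = (C−B)/|BC| = (0.2471,-0.9690); ey = (0.9690,0.2471)
P = B + -0.84·ex + 1.88·ey = (2.6495,5.1422)

2.65 5.14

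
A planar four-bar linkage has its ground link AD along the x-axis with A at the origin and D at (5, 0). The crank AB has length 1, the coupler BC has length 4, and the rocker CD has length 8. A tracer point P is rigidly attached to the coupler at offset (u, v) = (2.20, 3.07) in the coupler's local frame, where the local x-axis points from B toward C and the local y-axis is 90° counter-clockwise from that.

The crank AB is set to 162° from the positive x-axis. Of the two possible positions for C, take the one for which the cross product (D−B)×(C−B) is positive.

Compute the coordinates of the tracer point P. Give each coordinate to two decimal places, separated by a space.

-4.42 1.81

A=(0,0), D=(5.00,0)
B = A + 1.00·(cos162°, sin162°) = (-0.9511, 0.3090)
|BD| = 5.9591
circle(B,4.00) ∩ circle(D,8.00): a=-1.0479, h=3.8603
  candidates: C₊=(-1.7974,4.2185) cross=23.004; C₋=(-2.1978,-3.4917) cross=-23.004
  mode + wants cross > 0 → take C=(-1.7974,4.2185) (cross=23.004)
ex = (C−B)/|BC| = (-0.2116,0.9774); ey = (-0.9774,-0.2116)
P = B + 2.20·ex + 3.07·ey = (-4.4170,1.8096)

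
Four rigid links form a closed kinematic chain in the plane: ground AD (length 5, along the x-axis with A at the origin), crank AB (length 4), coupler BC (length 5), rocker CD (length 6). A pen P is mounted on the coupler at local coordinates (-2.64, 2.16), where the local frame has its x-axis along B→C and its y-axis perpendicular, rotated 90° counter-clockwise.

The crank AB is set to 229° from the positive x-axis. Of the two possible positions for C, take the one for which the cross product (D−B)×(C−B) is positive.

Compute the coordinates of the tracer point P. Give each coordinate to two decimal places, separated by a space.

A=(0,0), D=(5.00,0)
B = A + 4.00·(cos229°, sin229°) = (-2.6242, -3.0188)
|BD| = 8.2001
circle(B,5.00) ∩ circle(D,6.00): a=3.4294, h=3.6386
  candidates: C₊=(-0.7753,1.6267) cross=29.837; C₋=(1.9038,-5.1394) cross=-29.837
  mode + wants cross > 0 → take C=(-0.7753,1.6267) (cross=29.837)
ex = (C−B)/|BC| = (0.3698,0.9291); ey = (-0.9291,0.3698)
P = B + -2.64·ex + 2.16·ey = (-5.6074,-4.6729)

-5.61 -4.67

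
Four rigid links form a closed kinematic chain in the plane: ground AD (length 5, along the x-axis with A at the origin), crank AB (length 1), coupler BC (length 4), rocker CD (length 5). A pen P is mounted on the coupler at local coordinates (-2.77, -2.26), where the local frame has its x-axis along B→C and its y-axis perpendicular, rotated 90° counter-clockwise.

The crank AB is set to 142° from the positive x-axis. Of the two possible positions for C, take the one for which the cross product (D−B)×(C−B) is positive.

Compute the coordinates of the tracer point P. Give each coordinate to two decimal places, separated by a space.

-0.74 -2.96

A=(0,0), D=(5.00,0)
B = A + 1.00·(cos142°, sin142°) = (-0.7880, 0.6157)
|BD| = 5.8207
circle(B,4.00) ∩ circle(D,5.00): a=2.1372, h=3.3812
  candidates: C₊=(1.6949,3.7518) cross=19.681; C₋=(0.9796,-2.9726) cross=-19.681
  mode + wants cross > 0 → take C=(1.6949,3.7518) (cross=19.681)
ex = (C−B)/|BC| = (0.6207,0.7840); ey = (-0.7840,0.6207)
P = B + -2.77·ex + -2.26·ey = (-0.7355,-2.9589)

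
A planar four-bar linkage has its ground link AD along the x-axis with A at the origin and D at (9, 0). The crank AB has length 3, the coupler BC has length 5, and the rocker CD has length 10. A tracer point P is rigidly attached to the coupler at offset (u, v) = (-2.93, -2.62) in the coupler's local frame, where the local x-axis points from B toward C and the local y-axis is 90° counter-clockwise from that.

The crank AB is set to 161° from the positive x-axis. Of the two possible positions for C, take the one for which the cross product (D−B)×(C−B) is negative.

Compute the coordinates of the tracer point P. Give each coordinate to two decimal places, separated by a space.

A=(0,0), D=(9.00,0)
B = A + 3.00·(cos161°, sin161°) = (-2.8366, 0.9767)
|BD| = 11.8768
circle(B,5.00) ∩ circle(D,10.00): a=2.7810, h=4.1553
  candidates: C₊=(0.2767,4.8892) cross=49.351; C₋=(-0.4067,-3.3932) cross=-49.351
  mode - wants cross < 0 → take C=(-0.4067,-3.3932) (cross=-49.351)
ex = (C−B)/|BC| = (0.4860,-0.8740); ey = (0.8740,0.4860)
P = B + -2.93·ex + -2.62·ey = (-6.5503,2.2642)

-6.55 2.26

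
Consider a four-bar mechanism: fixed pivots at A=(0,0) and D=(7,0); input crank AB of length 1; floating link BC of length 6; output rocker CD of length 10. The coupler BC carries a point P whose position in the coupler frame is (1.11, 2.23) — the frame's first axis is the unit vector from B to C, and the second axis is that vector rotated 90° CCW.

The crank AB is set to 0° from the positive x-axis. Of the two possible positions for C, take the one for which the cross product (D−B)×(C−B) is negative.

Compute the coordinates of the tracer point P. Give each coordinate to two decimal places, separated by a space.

A=(0,0), D=(7.00,0)
B = A + 1.00·(cos0°, sin0°) = (1.0000, 0.0000)
|BD| = 6.0000
circle(B,6.00) ∩ circle(D,10.00): a=-2.3333, h=5.5277
  candidates: C₊=(-1.3333,5.5277) cross=33.166; C₋=(-1.3333,-5.5277) cross=-33.166
  mode - wants cross < 0 → take C=(-1.3333,-5.5277) (cross=-33.166)
ex = (C−B)/|BC| = (-0.3889,-0.9213); ey = (0.9213,-0.3889)
P = B + 1.11·ex + 2.23·ey = (2.6228,-1.8898)

2.62 -1.89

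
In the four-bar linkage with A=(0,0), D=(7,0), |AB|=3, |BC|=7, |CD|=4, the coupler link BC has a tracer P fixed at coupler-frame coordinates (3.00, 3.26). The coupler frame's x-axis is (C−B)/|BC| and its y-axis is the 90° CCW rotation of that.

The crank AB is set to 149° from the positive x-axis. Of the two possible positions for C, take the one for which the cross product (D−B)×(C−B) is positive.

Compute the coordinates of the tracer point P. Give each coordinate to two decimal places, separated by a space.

-0.28 5.34

A=(0,0), D=(7.00,0)
B = A + 3.00·(cos149°, sin149°) = (-2.5715, 1.5451)
|BD| = 9.6954
circle(B,7.00) ∩ circle(D,4.00): a=6.5495, h=2.4705
  candidates: C₊=(4.2881,2.9403) cross=23.953; C₋=(3.5006,-1.9376) cross=-23.953
  mode + wants cross > 0 → take C=(4.2881,2.9403) (cross=23.953)
ex = (C−B)/|BC| = (0.9799,0.1993); ey = (-0.1993,0.9799)
P = B + 3.00·ex + 3.26·ey = (-0.2814,5.3376)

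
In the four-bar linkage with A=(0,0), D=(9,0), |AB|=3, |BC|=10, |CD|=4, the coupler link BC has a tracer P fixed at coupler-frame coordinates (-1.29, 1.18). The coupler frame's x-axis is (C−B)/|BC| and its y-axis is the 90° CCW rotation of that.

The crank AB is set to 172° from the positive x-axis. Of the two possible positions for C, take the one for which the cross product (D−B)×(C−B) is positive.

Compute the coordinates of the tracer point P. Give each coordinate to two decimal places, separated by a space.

A=(0,0), D=(9.00,0)
B = A + 3.00·(cos172°, sin172°) = (-2.9708, 0.4175)
|BD| = 11.9781
circle(B,10.00) ∩ circle(D,4.00): a=9.4954, h=3.1363
  candidates: C₊=(6.6282,3.2210) cross=37.567; C₋=(6.4095,-3.0479) cross=-37.567
  mode + wants cross > 0 → take C=(6.6282,3.2210) (cross=37.567)
ex = (C−B)/|BC| = (0.9599,0.2803); ey = (-0.2803,0.9599)
P = B + -1.29·ex + 1.18·ey = (-4.5399,1.1886)

-4.54 1.19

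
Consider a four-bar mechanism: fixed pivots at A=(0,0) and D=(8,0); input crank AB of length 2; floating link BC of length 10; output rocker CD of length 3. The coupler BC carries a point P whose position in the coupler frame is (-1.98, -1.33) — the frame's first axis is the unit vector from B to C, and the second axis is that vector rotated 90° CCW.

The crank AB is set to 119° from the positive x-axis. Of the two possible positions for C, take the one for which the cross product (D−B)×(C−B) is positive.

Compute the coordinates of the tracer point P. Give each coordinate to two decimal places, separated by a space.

-2.79 0.21

A=(0,0), D=(8.00,0)
B = A + 2.00·(cos119°, sin119°) = (-0.9696, 1.7492)
|BD| = 9.1386
circle(B,10.00) ∩ circle(D,3.00): a=9.5482, h=2.9719
  candidates: C₊=(8.9709,2.8386) cross=27.159; C₋=(7.8332,-2.9954) cross=-27.159
  mode + wants cross > 0 → take C=(8.9709,2.8386) (cross=27.159)
ex = (C−B)/|BC| = (0.9940,0.1089); ey = (-0.1089,0.9940)
P = B + -1.98·ex + -1.33·ey = (-2.7930,0.2115)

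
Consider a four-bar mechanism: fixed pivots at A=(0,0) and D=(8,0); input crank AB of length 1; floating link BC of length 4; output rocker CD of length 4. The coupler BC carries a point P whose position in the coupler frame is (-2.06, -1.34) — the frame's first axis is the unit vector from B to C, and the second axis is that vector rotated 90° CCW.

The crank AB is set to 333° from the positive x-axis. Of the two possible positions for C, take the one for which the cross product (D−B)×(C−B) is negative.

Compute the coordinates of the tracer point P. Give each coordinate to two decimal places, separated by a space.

-1.53 -0.86

A=(0,0), D=(8.00,0)
B = A + 1.00·(cos333°, sin333°) = (0.8910, -0.4540)
|BD| = 7.1235
circle(B,4.00) ∩ circle(D,4.00): a=3.5617, h=1.8204
  candidates: C₊=(4.3295,1.5898) cross=12.968; C₋=(4.5615,-2.0437) cross=-12.968
  mode - wants cross < 0 → take C=(4.5615,-2.0437) (cross=-12.968)
ex = (C−B)/|BC| = (0.9176,-0.3974); ey = (0.3974,0.9176)
P = B + -2.06·ex + -1.34·ey = (-1.5319,-0.8649)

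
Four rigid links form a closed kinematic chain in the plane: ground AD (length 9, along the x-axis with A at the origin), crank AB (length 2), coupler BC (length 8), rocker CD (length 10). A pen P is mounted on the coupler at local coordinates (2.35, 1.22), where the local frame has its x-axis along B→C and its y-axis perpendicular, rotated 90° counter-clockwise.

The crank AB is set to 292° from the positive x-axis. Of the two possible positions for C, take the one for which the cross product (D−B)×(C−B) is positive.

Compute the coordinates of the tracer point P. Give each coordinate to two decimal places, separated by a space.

A=(0,0), D=(9.00,0)
B = A + 2.00·(cos292°, sin292°) = (0.7492, -1.8544)
|BD| = 8.4566
circle(B,8.00) ∩ circle(D,10.00): a=2.0998, h=7.7195
  candidates: C₊=(1.1052,6.1377) cross=65.281; C₋=(4.4906,-8.9256) cross=-65.281
  mode + wants cross > 0 → take C=(1.1052,6.1377) (cross=65.281)
ex = (C−B)/|BC| = (0.0445,0.9990); ey = (-0.9990,0.0445)
P = B + 2.35·ex + 1.22·ey = (-0.3650,0.5476)

-0.37 0.55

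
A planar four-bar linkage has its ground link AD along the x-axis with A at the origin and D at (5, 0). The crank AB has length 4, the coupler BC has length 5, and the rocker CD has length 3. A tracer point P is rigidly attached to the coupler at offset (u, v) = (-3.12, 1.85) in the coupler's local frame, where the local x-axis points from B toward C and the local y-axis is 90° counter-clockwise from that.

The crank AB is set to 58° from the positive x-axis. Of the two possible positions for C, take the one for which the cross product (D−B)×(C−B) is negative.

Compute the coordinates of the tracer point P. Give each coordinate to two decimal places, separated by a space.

3.75 6.63

A=(0,0), D=(5.00,0)
B = A + 4.00·(cos58°, sin58°) = (2.1197, 3.3922)
|BD| = 4.4501
circle(B,5.00) ∩ circle(D,3.00): a=4.0228, h=2.9694
  candidates: C₊=(6.9869,2.2477) cross=13.214; C₋=(2.4599,-1.5962) cross=-13.214
  mode - wants cross < 0 → take C=(2.4599,-1.5962) (cross=-13.214)
ex = (C−B)/|BC| = (0.0680,-0.9977); ey = (0.9977,0.0680)
P = B + -3.12·ex + 1.85·ey = (3.7531,6.6308)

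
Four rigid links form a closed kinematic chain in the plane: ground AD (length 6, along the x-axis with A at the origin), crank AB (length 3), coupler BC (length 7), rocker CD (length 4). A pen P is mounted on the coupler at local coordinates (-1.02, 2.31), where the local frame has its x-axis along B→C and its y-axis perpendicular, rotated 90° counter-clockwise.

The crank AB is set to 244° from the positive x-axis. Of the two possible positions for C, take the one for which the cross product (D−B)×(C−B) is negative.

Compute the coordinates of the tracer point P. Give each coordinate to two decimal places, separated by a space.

A=(0,0), D=(6.00,0)
B = A + 3.00·(cos244°, sin244°) = (-1.3151, -2.6964)
|BD| = 7.7962
circle(B,7.00) ∩ circle(D,4.00): a=6.0145, h=3.5813
  candidates: C₊=(3.0896,2.7440) cross=27.920; C₋=(5.5668,-3.9765) cross=-27.920
  mode - wants cross < 0 → take C=(5.5668,-3.9765) (cross=-27.920)
ex = (C−B)/|BC| = (0.9831,-0.1829); ey = (0.1829,0.9831)
P = B + -1.02·ex + 2.31·ey = (-1.8955,-0.2388)

-1.90 -0.24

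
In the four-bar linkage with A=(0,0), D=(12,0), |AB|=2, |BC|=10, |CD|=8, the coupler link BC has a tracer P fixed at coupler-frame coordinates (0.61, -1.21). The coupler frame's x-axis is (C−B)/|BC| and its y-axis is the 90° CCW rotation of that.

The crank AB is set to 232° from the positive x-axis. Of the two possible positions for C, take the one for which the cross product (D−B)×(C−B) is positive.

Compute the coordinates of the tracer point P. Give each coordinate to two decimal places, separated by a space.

A=(0,0), D=(12.00,0)
B = A + 2.00·(cos232°, sin232°) = (-1.2313, -1.5760)
|BD| = 13.3249
circle(B,10.00) ∩ circle(D,8.00): a=8.0133, h=5.9822
  candidates: C₊=(6.0182,5.3120) cross=79.713; C₋=(7.4333,-6.5685) cross=-79.713
  mode + wants cross > 0 → take C=(6.0182,5.3120) (cross=79.713)
ex = (C−B)/|BC| = (0.7249,0.6888); ey = (-0.6888,0.7249)
P = B + 0.61·ex + -1.21·ey = (0.0443,-2.0330)

0.04 -2.03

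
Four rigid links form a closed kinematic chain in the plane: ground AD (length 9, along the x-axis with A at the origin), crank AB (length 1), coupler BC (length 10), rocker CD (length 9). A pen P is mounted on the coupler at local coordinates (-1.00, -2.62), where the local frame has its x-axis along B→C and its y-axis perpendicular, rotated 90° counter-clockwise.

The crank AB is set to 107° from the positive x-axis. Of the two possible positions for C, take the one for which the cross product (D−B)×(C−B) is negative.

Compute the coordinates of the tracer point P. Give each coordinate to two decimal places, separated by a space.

A=(0,0), D=(9.00,0)
B = A + 1.00·(cos107°, sin107°) = (-0.2924, 0.9563)
|BD| = 9.3415
circle(B,10.00) ∩ circle(D,9.00): a=5.6877, h=8.2250
  candidates: C₊=(6.2075,8.5558) cross=76.833; C₋=(4.5234,-7.8077) cross=-76.833
  mode - wants cross < 0 → take C=(4.5234,-7.8077) (cross=-76.833)
ex = (C−B)/|BC| = (0.4816,-0.8764); ey = (0.8764,0.4816)
P = B + -1.00·ex + -2.62·ey = (-3.0701,0.5710)

-3.07 0.57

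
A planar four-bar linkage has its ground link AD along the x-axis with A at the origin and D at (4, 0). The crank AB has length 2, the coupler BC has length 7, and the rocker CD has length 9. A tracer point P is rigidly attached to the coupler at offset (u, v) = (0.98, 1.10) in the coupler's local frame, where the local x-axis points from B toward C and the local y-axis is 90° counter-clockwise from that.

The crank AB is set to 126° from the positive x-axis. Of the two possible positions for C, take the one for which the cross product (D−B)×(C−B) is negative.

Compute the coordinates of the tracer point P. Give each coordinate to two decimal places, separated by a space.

-0.46 0.33

A=(0,0), D=(4.00,0)
B = A + 2.00·(cos126°, sin126°) = (-1.1756, 1.6180)
|BD| = 5.4226
circle(B,7.00) ∩ circle(D,9.00): a=-0.2393, h=6.9959
  candidates: C₊=(0.6835,8.3667) cross=37.936; C₋=(-3.4915,-4.9878) cross=-37.936
  mode - wants cross < 0 → take C=(-3.4915,-4.9878) (cross=-37.936)
ex = (C−B)/|BC| = (-0.3308,-0.9437); ey = (0.9437,-0.3308)
P = B + 0.98·ex + 1.10·ey = (-0.4617,0.3293)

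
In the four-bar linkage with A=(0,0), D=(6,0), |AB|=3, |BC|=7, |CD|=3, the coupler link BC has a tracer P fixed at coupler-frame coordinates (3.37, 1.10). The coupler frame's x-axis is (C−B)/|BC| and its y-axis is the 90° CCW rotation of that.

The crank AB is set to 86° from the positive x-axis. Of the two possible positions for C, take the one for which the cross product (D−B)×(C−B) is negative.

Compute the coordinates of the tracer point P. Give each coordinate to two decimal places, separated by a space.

A=(0,0), D=(6.00,0)
B = A + 3.00·(cos86°, sin86°) = (0.2093, 2.9927)
|BD| = 6.5183
circle(B,7.00) ∩ circle(D,3.00): a=6.3274, h=2.9939
  candidates: C₊=(7.2050,2.7474) cross=19.515; C₋=(4.4558,-2.5721) cross=-19.515
  mode - wants cross < 0 → take C=(4.4558,-2.5721) (cross=-19.515)
ex = (C−B)/|BC| = (0.6067,-0.7950); ey = (0.7950,0.6067)
P = B + 3.37·ex + 1.10·ey = (3.1282,0.9810)

3.13 0.98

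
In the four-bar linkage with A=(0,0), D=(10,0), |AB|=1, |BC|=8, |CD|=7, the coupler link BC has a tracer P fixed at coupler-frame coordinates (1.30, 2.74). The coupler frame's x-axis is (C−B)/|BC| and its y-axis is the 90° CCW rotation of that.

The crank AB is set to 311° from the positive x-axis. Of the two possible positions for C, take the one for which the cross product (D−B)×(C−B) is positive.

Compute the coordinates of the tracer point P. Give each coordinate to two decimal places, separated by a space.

-0.67 1.97

A=(0,0), D=(10.00,0)
B = A + 1.00·(cos311°, sin311°) = (0.6561, -0.7547)
|BD| = 9.3744
circle(B,8.00) ∩ circle(D,7.00): a=5.4872, h=5.8215
  candidates: C₊=(5.6568,5.4897) cross=54.573; C₋=(6.5942,-6.1156) cross=-54.573
  mode + wants cross > 0 → take C=(5.6568,5.4897) (cross=54.573)
ex = (C−B)/|BC| = (0.6251,0.7805); ey = (-0.7805,0.6251)
P = B + 1.30·ex + 2.74·ey = (-0.6700,1.9728)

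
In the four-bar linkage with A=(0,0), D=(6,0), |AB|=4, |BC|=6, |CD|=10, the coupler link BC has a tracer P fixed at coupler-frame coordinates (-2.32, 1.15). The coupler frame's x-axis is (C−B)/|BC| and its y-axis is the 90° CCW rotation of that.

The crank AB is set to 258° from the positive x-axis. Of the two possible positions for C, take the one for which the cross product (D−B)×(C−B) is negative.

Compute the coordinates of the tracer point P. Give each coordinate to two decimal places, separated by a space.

A=(0,0), D=(6.00,0)
B = A + 4.00·(cos258°, sin258°) = (-0.8316, -3.9126)
|BD| = 7.8727
circle(B,6.00) ∩ circle(D,10.00): a=-0.1283, h=5.9986
  candidates: C₊=(-3.9242,1.2290) cross=47.226; C₋=(2.0382,-9.1817) cross=-47.226
  mode - wants cross < 0 → take C=(2.0382,-9.1817) (cross=-47.226)
ex = (C−B)/|BC| = (0.4783,-0.8782); ey = (0.8782,0.4783)
P = B + -2.32·ex + 1.15·ey = (-0.9314,-1.3251)

-0.93 -1.33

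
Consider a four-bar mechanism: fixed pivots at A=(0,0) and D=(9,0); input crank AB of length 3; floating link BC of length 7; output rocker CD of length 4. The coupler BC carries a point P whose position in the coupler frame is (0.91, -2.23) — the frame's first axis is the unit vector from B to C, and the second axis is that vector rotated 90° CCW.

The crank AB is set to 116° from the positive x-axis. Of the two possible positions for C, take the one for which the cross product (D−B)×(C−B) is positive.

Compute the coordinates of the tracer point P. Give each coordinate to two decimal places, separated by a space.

-0.56 0.41

A=(0,0), D=(9.00,0)
B = A + 3.00·(cos116°, sin116°) = (-1.3151, 2.6964)
|BD| = 10.6617
circle(B,7.00) ∩ circle(D,4.00): a=6.8784, h=1.2988
  candidates: C₊=(5.6682,2.2134) cross=13.848; C₋=(5.0113,-0.2998) cross=-13.848
  mode + wants cross > 0 → take C=(5.6682,2.2134) (cross=13.848)
ex = (C−B)/|BC| = (0.9976,-0.0690); ey = (0.0690,0.9976)
P = B + 0.91·ex + -2.23·ey = (-0.5611,0.4089)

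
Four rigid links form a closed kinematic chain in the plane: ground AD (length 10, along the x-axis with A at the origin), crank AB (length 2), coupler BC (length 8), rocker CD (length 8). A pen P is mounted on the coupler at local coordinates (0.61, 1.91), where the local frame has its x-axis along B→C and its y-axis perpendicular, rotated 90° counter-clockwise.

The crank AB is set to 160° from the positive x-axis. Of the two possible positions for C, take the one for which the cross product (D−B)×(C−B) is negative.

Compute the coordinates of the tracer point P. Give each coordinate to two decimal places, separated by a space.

-0.09 1.60

A=(0,0), D=(10.00,0)
B = A + 2.00·(cos160°, sin160°) = (-1.8794, 0.6840)
|BD| = 11.8991
circle(B,8.00) ∩ circle(D,8.00): a=5.9495, h=5.3482
  candidates: C₊=(4.3678,5.6814) cross=63.638; C₋=(3.7529,-4.9973) cross=-63.638
  mode - wants cross < 0 → take C=(3.7529,-4.9973) (cross=-63.638)
ex = (C−B)/|BC| = (0.7040,-0.7102); ey = (0.7102,0.7040)
P = B + 0.61·ex + 1.91·ey = (-0.0935,1.5955)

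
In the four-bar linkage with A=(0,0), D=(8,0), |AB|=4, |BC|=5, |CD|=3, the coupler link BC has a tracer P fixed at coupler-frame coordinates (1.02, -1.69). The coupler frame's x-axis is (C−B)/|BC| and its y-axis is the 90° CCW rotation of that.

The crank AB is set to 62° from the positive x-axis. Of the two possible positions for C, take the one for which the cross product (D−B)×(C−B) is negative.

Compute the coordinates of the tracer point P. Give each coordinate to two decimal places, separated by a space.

A=(0,0), D=(8.00,0)
B = A + 4.00·(cos62°, sin62°) = (1.8779, 3.5318)
|BD| = 7.0678
circle(B,5.00) ∩ circle(D,3.00): a=4.6658, h=1.7973
  candidates: C₊=(6.8175,2.7571) cross=12.703; C₋=(5.0213,-0.3565) cross=-12.703
  mode - wants cross < 0 → take C=(5.0213,-0.3565) (cross=-12.703)
ex = (C−B)/|BC| = (0.6287,-0.7777); ey = (0.7777,0.6287)
P = B + 1.02·ex + -1.69·ey = (1.2049,1.6761)

1.20 1.68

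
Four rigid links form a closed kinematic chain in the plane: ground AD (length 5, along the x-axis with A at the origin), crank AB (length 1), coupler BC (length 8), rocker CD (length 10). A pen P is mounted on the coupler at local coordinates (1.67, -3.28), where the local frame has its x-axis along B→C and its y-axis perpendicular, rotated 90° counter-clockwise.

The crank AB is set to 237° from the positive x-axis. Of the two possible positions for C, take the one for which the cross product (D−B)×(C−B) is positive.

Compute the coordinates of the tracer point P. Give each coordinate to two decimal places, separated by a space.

2.34 1.45

A=(0,0), D=(5.00,0)
B = A + 1.00·(cos237°, sin237°) = (-0.5446, -0.8387)
|BD| = 5.6077
circle(B,8.00) ∩ circle(D,10.00): a=-0.4060, h=7.9897
  candidates: C₊=(-2.1410,7.0004) cross=44.804; C₋=(0.2488,-8.7992) cross=-44.804
  mode + wants cross > 0 → take C=(-2.1410,7.0004) (cross=44.804)
ex = (C−B)/|BC| = (-0.1995,0.9799); ey = (-0.9799,-0.1995)
P = B + 1.67·ex + -3.28·ey = (2.3362,1.4523)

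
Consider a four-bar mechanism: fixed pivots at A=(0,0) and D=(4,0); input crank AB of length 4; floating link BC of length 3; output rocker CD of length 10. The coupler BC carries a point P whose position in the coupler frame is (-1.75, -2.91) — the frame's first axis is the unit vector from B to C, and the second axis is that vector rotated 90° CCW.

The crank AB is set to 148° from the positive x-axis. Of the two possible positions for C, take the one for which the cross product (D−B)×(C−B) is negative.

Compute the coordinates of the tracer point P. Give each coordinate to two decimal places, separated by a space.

A=(0,0), D=(4.00,0)
B = A + 4.00·(cos148°, sin148°) = (-3.3922, 2.1197)
|BD| = 7.6901
circle(B,3.00) ∩ circle(D,10.00): a=-2.0717, h=2.1698
  candidates: C₊=(-4.7855,4.7765) cross=16.686; C₋=(-5.9817,0.6049) cross=-16.686
  mode - wants cross < 0 → take C=(-5.9817,0.6049) (cross=-16.686)
ex = (C−B)/|BC| = (-0.8632,-0.5049); ey = (0.5049,-0.8632)
P = B + -1.75·ex + -2.91·ey = (-3.3510,5.5151)

-3.35 5.52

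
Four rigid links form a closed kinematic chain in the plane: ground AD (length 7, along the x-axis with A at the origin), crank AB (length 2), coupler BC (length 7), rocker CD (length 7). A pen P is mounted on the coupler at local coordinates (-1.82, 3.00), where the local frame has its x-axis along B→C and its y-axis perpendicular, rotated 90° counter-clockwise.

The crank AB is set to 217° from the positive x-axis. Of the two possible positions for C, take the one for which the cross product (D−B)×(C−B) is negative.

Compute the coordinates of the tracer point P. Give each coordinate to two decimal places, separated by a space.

-0.84 2.22

A=(0,0), D=(7.00,0)
B = A + 2.00·(cos217°, sin217°) = (-1.5973, -1.2036)
|BD| = 8.6811
circle(B,7.00) ∩ circle(D,7.00): a=4.3406, h=5.4918
  candidates: C₊=(1.9399,4.8369) cross=47.675; C₋=(3.4628,-6.0405) cross=-47.675
  mode - wants cross < 0 → take C=(3.4628,-6.0405) (cross=-47.675)
ex = (C−B)/|BC| = (0.7229,-0.6910); ey = (0.6910,0.7229)
P = B + -1.82·ex + 3.00·ey = (-0.8399,2.2226)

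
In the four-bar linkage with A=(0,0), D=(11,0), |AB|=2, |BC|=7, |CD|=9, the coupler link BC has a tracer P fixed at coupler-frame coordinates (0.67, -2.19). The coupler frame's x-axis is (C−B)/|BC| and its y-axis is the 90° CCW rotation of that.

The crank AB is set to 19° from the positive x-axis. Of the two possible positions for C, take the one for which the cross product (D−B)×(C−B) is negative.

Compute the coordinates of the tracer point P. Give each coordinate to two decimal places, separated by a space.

0.05 -0.72

A=(0,0), D=(11.00,0)
B = A + 2.00·(cos19°, sin19°) = (1.8910, 0.6511)
|BD| = 9.1322
circle(B,7.00) ∩ circle(D,9.00): a=2.8141, h=6.4095
  candidates: C₊=(5.1549,6.8436) cross=58.532; C₋=(4.2409,-5.9426) cross=-58.532
  mode - wants cross < 0 → take C=(4.2409,-5.9426) (cross=-58.532)
ex = (C−B)/|BC| = (0.3357,-0.9420); ey = (0.9420,0.3357)
P = B + 0.67·ex + -2.19·ey = (0.0530,-0.7152)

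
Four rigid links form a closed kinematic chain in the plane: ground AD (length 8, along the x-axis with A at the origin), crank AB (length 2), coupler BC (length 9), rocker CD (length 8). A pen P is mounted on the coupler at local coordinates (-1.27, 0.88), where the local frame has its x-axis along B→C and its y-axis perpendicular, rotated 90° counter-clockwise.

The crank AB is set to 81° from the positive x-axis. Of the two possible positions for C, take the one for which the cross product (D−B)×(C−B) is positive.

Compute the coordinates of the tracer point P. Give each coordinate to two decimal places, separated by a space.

A=(0,0), D=(8.00,0)
B = A + 2.00·(cos81°, sin81°) = (0.3129, 1.9754)
|BD| = 7.9369
circle(B,9.00) ∩ circle(D,8.00): a=5.0394, h=7.4568
  candidates: C₊=(7.0496,7.9433) cross=59.184; C₋=(3.3378,-6.5011) cross=-59.184
  mode + wants cross > 0 → take C=(7.0496,7.9433) (cross=59.184)
ex = (C−B)/|BC| = (0.7485,0.6631); ey = (-0.6631,0.7485)
P = B + -1.27·ex + 0.88·ey = (-1.2213,1.7919)

-1.22 1.79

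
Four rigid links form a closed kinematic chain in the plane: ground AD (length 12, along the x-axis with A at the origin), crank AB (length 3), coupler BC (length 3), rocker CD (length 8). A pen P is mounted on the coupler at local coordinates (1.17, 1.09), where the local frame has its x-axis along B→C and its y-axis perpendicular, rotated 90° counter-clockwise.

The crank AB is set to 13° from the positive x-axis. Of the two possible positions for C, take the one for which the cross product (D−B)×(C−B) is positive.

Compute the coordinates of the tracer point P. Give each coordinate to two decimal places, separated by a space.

A=(0,0), D=(12.00,0)
B = A + 3.00·(cos13°, sin13°) = (2.9231, 0.6749)
|BD| = 9.1019
circle(B,3.00) ∩ circle(D,8.00): a=1.5296, h=2.5807
  candidates: C₊=(4.6399,3.1351) cross=23.490; C₋=(4.2572,-2.0122) cross=-23.490
  mode + wants cross > 0 → take C=(4.6399,3.1351) (cross=23.490)
ex = (C−B)/|BC| = (0.5723,0.8201); ey = (-0.8201,0.5723)
P = B + 1.17·ex + 1.09·ey = (2.6988,2.2581)

2.70 2.26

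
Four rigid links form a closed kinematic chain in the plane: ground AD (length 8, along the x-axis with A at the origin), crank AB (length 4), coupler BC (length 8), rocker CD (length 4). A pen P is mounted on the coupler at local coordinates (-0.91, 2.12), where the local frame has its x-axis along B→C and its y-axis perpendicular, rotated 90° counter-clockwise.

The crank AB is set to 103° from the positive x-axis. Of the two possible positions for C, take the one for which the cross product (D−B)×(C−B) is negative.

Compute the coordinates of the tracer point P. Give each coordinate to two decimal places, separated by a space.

A=(0,0), D=(8.00,0)
B = A + 4.00·(cos103°, sin103°) = (-0.8998, 3.8975)
|BD| = 9.7158
circle(B,8.00) ∩ circle(D,4.00): a=7.3281, h=3.2092
  candidates: C₊=(7.1002,3.8975) cross=31.180; C₋=(4.5255,-1.9818) cross=-31.180
  mode - wants cross < 0 → take C=(4.5255,-1.9818) (cross=-31.180)
ex = (C−B)/|BC| = (0.6782,-0.7349); ey = (0.7349,0.6782)
P = B + -0.91·ex + 2.12·ey = (0.0411,6.0040)

0.04 6.00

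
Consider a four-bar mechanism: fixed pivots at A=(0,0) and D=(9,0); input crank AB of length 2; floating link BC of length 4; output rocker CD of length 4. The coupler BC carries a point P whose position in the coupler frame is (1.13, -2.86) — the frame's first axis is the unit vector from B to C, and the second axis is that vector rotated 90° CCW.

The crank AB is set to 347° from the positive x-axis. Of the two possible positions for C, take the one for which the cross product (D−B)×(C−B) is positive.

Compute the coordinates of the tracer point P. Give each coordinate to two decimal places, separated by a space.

4.41 -2.29

A=(0,0), D=(9.00,0)
B = A + 2.00·(cos347°, sin347°) = (1.9487, -0.4499)
|BD| = 7.0656
circle(B,4.00) ∩ circle(D,4.00): a=3.5328, h=1.8760
  candidates: C₊=(5.3549,1.6472) cross=13.255; C₋=(5.5938,-2.0971) cross=-13.255
  mode + wants cross > 0 → take C=(5.3549,1.6472) (cross=13.255)
ex = (C−B)/|BC| = (0.8515,0.5243); ey = (-0.5243,0.8515)
P = B + 1.13·ex + -2.86·ey = (4.4104,-2.2929)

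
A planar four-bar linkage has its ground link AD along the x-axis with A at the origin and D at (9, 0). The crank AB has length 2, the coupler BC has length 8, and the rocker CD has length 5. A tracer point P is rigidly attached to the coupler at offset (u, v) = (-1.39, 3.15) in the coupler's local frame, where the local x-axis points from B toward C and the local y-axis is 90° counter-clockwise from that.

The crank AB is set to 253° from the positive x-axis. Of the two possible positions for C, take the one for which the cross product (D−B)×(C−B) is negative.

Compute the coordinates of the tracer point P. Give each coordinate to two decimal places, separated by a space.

-0.85 1.52

A=(0,0), D=(9.00,0)
B = A + 2.00·(cos253°, sin253°) = (-0.5847, -1.9126)
|BD| = 9.7737
circle(B,8.00) ∩ circle(D,5.00): a=6.8820, h=4.0790
  candidates: C₊=(5.3660,3.4342) cross=39.867; C₋=(6.9624,-4.5660) cross=-39.867
  mode - wants cross < 0 → take C=(6.9624,-4.5660) (cross=-39.867)
ex = (C−B)/|BC| = (0.9434,-0.3317); ey = (0.3317,0.9434)
P = B + -1.39·ex + 3.15·ey = (-0.8513,1.5201)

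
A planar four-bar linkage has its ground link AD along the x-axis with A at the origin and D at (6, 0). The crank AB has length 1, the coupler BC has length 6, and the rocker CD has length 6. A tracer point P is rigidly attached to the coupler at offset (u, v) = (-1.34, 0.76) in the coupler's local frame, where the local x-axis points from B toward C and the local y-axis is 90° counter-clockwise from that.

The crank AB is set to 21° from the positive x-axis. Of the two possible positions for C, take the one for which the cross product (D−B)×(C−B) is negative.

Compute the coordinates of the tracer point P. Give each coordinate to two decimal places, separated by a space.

A=(0,0), D=(6.00,0)
B = A + 1.00·(cos21°, sin21°) = (0.9336, 0.3584)
|BD| = 5.0791
circle(B,6.00) ∩ circle(D,6.00): a=2.5395, h=5.4361
  candidates: C₊=(3.8503,5.6017) cross=27.610; C₋=(3.0832,-5.2433) cross=-27.610
  mode - wants cross < 0 → take C=(3.0832,-5.2433) (cross=-27.610)
ex = (C−B)/|BC| = (0.3583,-0.9336); ey = (0.9336,0.3583)
P = B + -1.34·ex + 0.76·ey = (1.1630,1.8817)

1.16 1.88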